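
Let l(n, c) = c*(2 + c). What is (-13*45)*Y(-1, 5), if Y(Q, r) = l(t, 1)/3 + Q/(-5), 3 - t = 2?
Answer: -702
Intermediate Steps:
t = 1 (t = 3 - 1*2 = 3 - 2 = 1)
Y(Q, r) = 1 - Q/5 (Y(Q, r) = (1*(2 + 1))/3 + Q/(-5) = (1*3)*(1/3) + Q*(-1/5) = 3*(1/3) - Q/5 = 1 - Q/5)
(-13*45)*Y(-1, 5) = (-13*45)*(1 - 1/5*(-1)) = -585*(1 + 1/5) = -585*6/5 = -702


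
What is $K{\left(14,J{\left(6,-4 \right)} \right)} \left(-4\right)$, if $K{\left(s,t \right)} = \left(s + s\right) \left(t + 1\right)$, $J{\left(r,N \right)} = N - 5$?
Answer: $896$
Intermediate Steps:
$J{\left(r,N \right)} = -5 + N$
$K{\left(s,t \right)} = 2 s \left(1 + t\right)$
$K{\left(14,J{\left(6,-4 \right)} \right)} \left(-4\right) = 2 \cdot 14 \left(1 - 9\right) \left(-4\right) = 2 \cdot 14 \left(-8\right) \left(-4\right) = \left(-224\right) \left(-4\right) = 896$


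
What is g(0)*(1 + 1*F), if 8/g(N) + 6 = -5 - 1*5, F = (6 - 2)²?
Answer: -17/2 ≈ -8.5000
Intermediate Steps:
F = 16 (F = 4² = 16)
g(N) = -½ (g(N) = 8/(-6 + (-5 - 1*5)) = 8/(-6 + (-5 - 5)) = 8/(-6 - 10) = 8/(-16) = 8*(-1/16) = -½)
g(0)*(1 + 1*F) = -(1 + 1*16)/2 = -(1 + 16)/2 = -½*17 = -17/2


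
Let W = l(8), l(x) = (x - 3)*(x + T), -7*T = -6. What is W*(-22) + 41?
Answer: -6533/7 ≈ -933.29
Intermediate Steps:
T = 6/7 (T = -⅐*(-6) = 6/7 ≈ 0.85714)
l(x) = (-3 + x)*(6/7 + x) (l(x) = (x - 3)*(x + 6/7) = (-3 + x)*(6/7 + x))
W = 310/7 (W = -18/7 + 8² - 15/7*8 = -18/7 + 64 - 120/7 = 310/7 ≈ 44.286)
W*(-22) + 41 = (310/7)*(-22) + 41 = -6820/7 + 41 = -6533/7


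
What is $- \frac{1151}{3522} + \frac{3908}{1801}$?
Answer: $\frac{11691025}{6343122} \approx 1.8431$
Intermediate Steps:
$- \frac{1151}{3522} + \frac{3908}{1801} = \frac{11691025}{6343122}$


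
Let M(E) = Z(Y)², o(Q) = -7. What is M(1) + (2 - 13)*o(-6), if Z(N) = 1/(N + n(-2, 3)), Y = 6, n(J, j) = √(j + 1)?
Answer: 4929/64 ≈ 77.016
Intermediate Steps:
n(J, j) = √(1 + j)
Z(N) = 1/(2 + N) (Z(N) = 1/(N + √(1 + 3)) = 1/(N + √4) = 1/(N + 2) = 1/(2 + N))
M(E) = 1/64 (M(E) = (1/(2 + 6))² = (1/8)² = (⅛)² = 1/64)
M(1) + (2 - 13)*o(-6) = 1/64 + (2 - 13)*(-7) = 1/64 - 11*(-7) = 1/64 + 77 = 4929/64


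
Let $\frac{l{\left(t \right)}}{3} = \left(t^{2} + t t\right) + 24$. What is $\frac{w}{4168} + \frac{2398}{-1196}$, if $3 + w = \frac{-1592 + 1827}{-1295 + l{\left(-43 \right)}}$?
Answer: $- \frac{12336804829}{6150778036} \approx -2.0057$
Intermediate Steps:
$l{\left(t \right)} = 72 + 6 t^{2}$ ($l{\left(t \right)} = 3 \left(\left(t^{2} + t t\right) + 24\right) = 3 \left(\left(t^{2} + t^{2}\right) + 24\right) = 3 \left(2 t^{2} + 24\right) = 3 \left(24 + 2 t^{2}\right) = 72 + 6 t^{2}$)
$w = - \frac{29378}{9871}$ ($w = -3 + \frac{-1592 + 1827}{-1295 + \left(72 + 6 \left(-43\right)^{2}\right)} = -3 + \frac{235}{-1295 + \left(72 + 6 \cdot 1849\right)} = -3 + \frac{235}{-1295 + \left(72 + 11094\right)} = -3 + \frac{235}{-1295 + 11166} = -3 + \frac{235}{9871} = - \frac{29378}{9871} \approx -2.9762$)
$\frac{w}{4168} + \frac{2398}{-1196} = - \frac{29378}{9871 \cdot 4168} + \frac{2398}{-1196} = \left(- \frac{29378}{9871}\right) \frac{1}{4168} + 2398 \left(- \frac{1}{1196}\right) = - \frac{14689}{20571164} - \frac{1199}{598} = - \frac{12336804829}{6150778036}$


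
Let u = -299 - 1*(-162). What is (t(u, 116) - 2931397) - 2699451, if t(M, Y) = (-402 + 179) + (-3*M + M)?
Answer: -5630797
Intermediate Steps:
u = -137 (u = -299 + 162 = -137)
t(M, Y) = -223 - 2*M
(t(u, 116) - 2931397) - 2699451 = ((-223 - 2*(-137)) - 2931397) - 2699451 = ((-223 + 274) - 2931397) - 2699451 = (51 - 2931397) - 2699451 = -2931346 - 2699451 = -5630797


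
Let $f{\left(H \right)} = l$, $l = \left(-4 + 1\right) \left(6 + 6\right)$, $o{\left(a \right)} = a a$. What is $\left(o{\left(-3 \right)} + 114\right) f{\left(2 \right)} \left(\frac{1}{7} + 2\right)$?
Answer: $- \frac{66420}{7} \approx -9488.6$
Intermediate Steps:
$o{\left(a \right)} = a^{2}$
$l = -36$ ($l = \left(-3\right) 12 = -36$)
$f{\left(H \right)} = -36$
$\left(o{\left(-3 \right)} + 114\right) f{\left(2 \right)} \left(\frac{1}{7} + 2\right) = \left(\left(-3\right)^{2} + 114\right) \left(- 36 \left(\frac{1}{7} + 2\right)\right) = \left(9 + 114\right) \left(- 36 \left(\frac{1}{7} + 2\right)\right) = 123 \left(\left(-36\right) \frac{15}{7}\right) = 123 \left(- \frac{540}{7}\right) = - \frac{66420}{7}$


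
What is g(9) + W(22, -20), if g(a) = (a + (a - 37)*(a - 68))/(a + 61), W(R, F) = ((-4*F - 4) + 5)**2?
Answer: 460931/70 ≈ 6584.7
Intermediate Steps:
W(R, F) = (1 - 4*F)**2 (W(R, F) = ((-4 - 4*F) + 5)**2 = (1 - 4*F)**2)
g(a) = (a + (-68 + a)*(-37 + a))/(61 + a) (g(a) = (a + (-37 + a)*(-68 + a))/(61 + a) = (a + (-68 + a)*(-37 + a))/(61 + a))
g(9) + W(22, -20) = (2516 + 9**2 - 104*9)/(61 + 9) + (-1 + 4*(-20))**2 = (2516 + 81 - 936)/70 + (-1 - 80)**2 = (1/70)*1661 + (-81)**2 = 1661/70 + 6561 = 460931/70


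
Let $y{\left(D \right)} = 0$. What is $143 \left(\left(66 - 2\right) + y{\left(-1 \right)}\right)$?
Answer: $9152$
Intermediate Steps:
$143 \left(\left(66 - 2\right) + y{\left(-1 \right)}\right) = 143 \left(\left(66 - 2\right) + 0\right) = 143 \left(64 + 0\right) = 143 \cdot 64 = 9152$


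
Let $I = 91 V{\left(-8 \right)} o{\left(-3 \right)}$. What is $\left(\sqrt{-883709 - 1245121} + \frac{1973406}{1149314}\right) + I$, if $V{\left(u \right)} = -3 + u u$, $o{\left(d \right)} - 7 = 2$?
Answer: $\frac{28710275766}{574657} + i \sqrt{2128830} \approx 49961.0 + 1459.1 i$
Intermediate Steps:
$o{\left(d \right)} = 9$ ($o{\left(d \right)} = 7 + 2 = 9$)
$V{\left(u \right)} = -3 + u^{2}$
$I = 49959$ ($I = 91 \left(-3 + \left(-8\right)^{2}\right) 9 = 91 \left(-3 + 64\right) 9 = 91 \cdot 61 \cdot 9 = 5551 \cdot 9 = 49959$)
$\left(\sqrt{-883709 - 1245121} + \frac{1973406}{1149314}\right) + I = \left(\sqrt{-883709 - 1245121} + \frac{1973406}{1149314}\right) + 49959 = \left(\sqrt{-2128830} + 1973406 \cdot \frac{1}{1149314}\right) + 49959 = \left(i \sqrt{2128830} + \frac{986703}{574657}\right) + 49959 = \left(\frac{986703}{574657} + i \sqrt{2128830}\right) + 49959 = \frac{28710275766}{574657} + i \sqrt{2128830}$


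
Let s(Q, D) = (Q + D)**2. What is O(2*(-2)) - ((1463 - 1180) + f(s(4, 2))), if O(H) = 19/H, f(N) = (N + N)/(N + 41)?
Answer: -88915/308 ≈ -288.69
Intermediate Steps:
s(Q, D) = (D + Q)**2
f(N) = 2*N/(41 + N) (f(N) = (2*N)/(41 + N) = 2*N/(41 + N))
O(2*(-2)) - ((1463 - 1180) + f(s(4, 2))) = 19/((2*(-2))) - ((1463 - 1180) + 2*(2 + 4)**2/(41 + (2 + 4)**2)) = 19/(-4) - (283 + 2*6**2/(41 + 6**2)) = 19*(-1/4) - (283 + 2*36/(41 + 36)) = -19/4 - (283 + 2*36/77) = -19/4 - (283 + 2*36*(1/77)) = -19/4 - (283 + 72/77) = -19/4 - 1*21863/77 = -19/4 - 21863/77 = -88915/308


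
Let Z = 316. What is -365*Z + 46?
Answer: -115294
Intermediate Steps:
-365*Z + 46 = -365*316 + 46 = -115340 + 46 = -115294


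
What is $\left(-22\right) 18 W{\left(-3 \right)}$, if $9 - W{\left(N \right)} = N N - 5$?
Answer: $-1980$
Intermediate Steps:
$W{\left(N \right)} = 14 - N^{2}$ ($W{\left(N \right)} = 9 - \left(N N - 5\right) = 9 - \left(N^{2} - 5\right) = 9 - \left(-5 + N^{2}\right) = 14 - N^{2}$)
$\left(-22\right) 18 W{\left(-3 \right)} = \left(-22\right) 18 \left(14 - \left(-3\right)^{2}\right) = - 396 \left(14 - 9\right) = \left(-396\right) 5 = -1980$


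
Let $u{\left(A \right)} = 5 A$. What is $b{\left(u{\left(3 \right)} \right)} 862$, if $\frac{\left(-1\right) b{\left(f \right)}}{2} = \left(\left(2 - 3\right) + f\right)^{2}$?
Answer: $-337904$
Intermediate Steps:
$b{\left(f \right)} = - 2 \left(-1 + f\right)^{2}$ ($b{\left(f \right)} = - 2 \left(\left(2 - 3\right) + f\right)^{2} = - 2 \left(-1 + f\right)^{2}$)
$b{\left(u{\left(3 \right)} \right)} 862 = - 2 \left(-1 + 5 \cdot 3\right)^{2} \cdot 862 = - 2 \left(-1 + 15\right)^{2} \cdot 862 = - 2 \cdot 14^{2} \cdot 862 = \left(-2\right) 196 \cdot 862 = \left(-392\right) 862 = -337904$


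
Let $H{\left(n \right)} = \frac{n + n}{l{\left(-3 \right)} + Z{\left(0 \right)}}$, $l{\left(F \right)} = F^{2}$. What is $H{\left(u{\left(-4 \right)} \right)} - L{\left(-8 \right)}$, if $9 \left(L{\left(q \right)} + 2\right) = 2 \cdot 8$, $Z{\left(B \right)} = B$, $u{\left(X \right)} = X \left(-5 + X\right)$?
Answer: $\frac{74}{9} \approx 8.2222$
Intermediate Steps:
$L{\left(q \right)} = - \frac{2}{9}$ ($L{\left(q \right)} = -2 + \frac{2 \cdot 8}{9} = -2 + \frac{1}{9} \cdot 16 = -2 + \frac{16}{9} = - \frac{2}{9}$)
$H{\left(n \right)} = \frac{2 n}{9}$ ($H{\left(n \right)} = \frac{n + n}{\left(-3\right)^{2} + 0} = \frac{2 n}{9 + 0} = \frac{2 n}{9}$)
$H{\left(u{\left(-4 \right)} \right)} - L{\left(-8 \right)} = \frac{2 \left(- 4 \left(-5 - 4\right)\right)}{9} - - \frac{2}{9} = \frac{2 \left(\left(-4\right) \left(-9\right)\right)}{9} + \frac{2}{9} = \frac{2}{9} \cdot 36 + \frac{2}{9} = 8 + \frac{2}{9} = \frac{74}{9}$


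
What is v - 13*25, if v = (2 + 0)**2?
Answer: -321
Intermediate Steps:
v = 4 (v = 2**2 = 4)
v - 13*25 = 4 - 13*25 = 4 - 325 = -321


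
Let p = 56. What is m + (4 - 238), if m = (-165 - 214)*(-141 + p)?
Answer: 31981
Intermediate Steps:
m = 32215 (m = (-165 - 214)*(-141 + 56) = -379*(-85) = 32215)
m + (4 - 238) = 32215 + (4 - 238) = 32215 - 234 = 31981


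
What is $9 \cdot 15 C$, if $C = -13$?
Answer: $-1755$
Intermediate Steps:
$9 \cdot 15 C = 9 \cdot 15 \left(-13\right) = 135 \left(-13\right) = -1755$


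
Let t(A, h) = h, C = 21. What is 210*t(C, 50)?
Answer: 10500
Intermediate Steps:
210*t(C, 50) = 210*50 = 10500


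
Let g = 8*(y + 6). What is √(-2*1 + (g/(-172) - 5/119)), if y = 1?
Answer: I*√61992455/5117 ≈ 1.5387*I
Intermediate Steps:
g = 56 (g = 8*(1 + 6) = 8*7 = 56)
√(-2*1 + (g/(-172) - 5/119)) = √(-2*1 + (56/(-172) - 5/119)) = √(-2 + (56*(-1/172) - 5*1/119)) = √(-2 + (-14/43 - 5/119)) = √(-2 - 1881/5117) = √(-12115/5117) = I*√61992455/5117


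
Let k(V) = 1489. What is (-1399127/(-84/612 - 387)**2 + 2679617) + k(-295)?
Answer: 1045159944393489/389825536 ≈ 2.6811e+6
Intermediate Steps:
(-1399127/(-84/612 - 387)**2 + 2679617) + k(-295) = (-1399127/(-84/612 - 387)**2 + 2679617) + 1489 = (-1399127/(-84*1/612 - 387)**2 + 2679617) + 1489 = (-1399127/(-7/51 - 387)**2 + 2679617) + 1489 = (-1399127/((-19744/51)**2) + 2679617) + 1489 = (-1399127/389825536/2601 + 2679617) + 1489 = (-1399127*2601/389825536 + 2679617) + 1489 = (-3639129327/389825536 + 2679617) + 1489 = 1044579494170385/389825536 + 1489 = 1045159944393489/389825536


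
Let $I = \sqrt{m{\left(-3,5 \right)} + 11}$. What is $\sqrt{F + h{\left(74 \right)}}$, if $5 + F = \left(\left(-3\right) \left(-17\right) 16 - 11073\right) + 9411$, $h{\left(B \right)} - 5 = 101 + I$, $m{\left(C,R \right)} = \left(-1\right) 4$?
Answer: $\sqrt{-745 + \sqrt{7}} \approx 27.246 i$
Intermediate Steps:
$m{\left(C,R \right)} = -4$
$I = \sqrt{7}$ ($I = \sqrt{-4 + 11} = \sqrt{7} \approx 2.6458$)
$h{\left(B \right)} = 106 + \sqrt{7}$ ($h{\left(B \right)} = 5 + \left(101 + \sqrt{7}\right) = 106 + \sqrt{7}$)
$F = -851$ ($F = -5 + \left(\left(\left(-3\right) \left(-17\right) 16 - 11073\right) + 9411\right) = -5 + \left(\left(51 \cdot 16 - 11073\right) + 9411\right) = -5 + \left(\left(816 - 11073\right) + 9411\right) = -5 + \left(-10257 + 9411\right) = -5 - 846 = -851$)
$\sqrt{F + h{\left(74 \right)}} = \sqrt{-851 + \left(106 + \sqrt{7}\right)} = \sqrt{-745 + \sqrt{7}}$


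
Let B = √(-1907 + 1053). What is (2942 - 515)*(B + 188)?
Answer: 456276 + 2427*I*√854 ≈ 4.5628e+5 + 70925.0*I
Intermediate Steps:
B = I*√854 (B = √(-854) = I*√854 ≈ 29.223*I)
(2942 - 515)*(B + 188) = (2942 - 515)*(I*√854 + 188) = 2427*(188 + I*√854) = 456276 + 2427*I*√854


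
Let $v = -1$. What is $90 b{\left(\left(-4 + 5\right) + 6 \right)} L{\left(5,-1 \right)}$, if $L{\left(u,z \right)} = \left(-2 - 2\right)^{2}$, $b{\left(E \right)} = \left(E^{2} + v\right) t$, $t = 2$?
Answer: $138240$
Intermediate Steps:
$b{\left(E \right)} = -2 + 2 E^{2}$ ($b{\left(E \right)} = \left(E^{2} - 1\right) 2 = \left(-1 + E^{2}\right) 2 = -2 + 2 E^{2}$)
$L{\left(u,z \right)} = 16$ ($L{\left(u,z \right)} = \left(-4\right)^{2} = 16$)
$90 b{\left(\left(-4 + 5\right) + 6 \right)} L{\left(5,-1 \right)} = 90 \left(-2 + 2 \left(\left(-4 + 5\right) + 6\right)^{2}\right) 16 = 90 \left(-2 + 2 \left(1 + 6\right)^{2}\right) 16 = 90 \left(-2 + 2 \cdot 7^{2}\right) 16 = 90 \left(-2 + 2 \cdot 49\right) 16 = 90 \left(-2 + 98\right) 16 = 90 \cdot 96 \cdot 16 = 8640 \cdot 16 = 138240$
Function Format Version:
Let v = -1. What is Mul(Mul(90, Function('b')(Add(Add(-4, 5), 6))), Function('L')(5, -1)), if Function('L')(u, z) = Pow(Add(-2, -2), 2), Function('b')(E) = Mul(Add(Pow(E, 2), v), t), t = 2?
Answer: 138240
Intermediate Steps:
Function('b')(E) = Add(-2, Mul(2, Pow(E, 2))) (Function('b')(E) = Mul(Add(Pow(E, 2), -1), 2) = Mul(Add(-1, Pow(E, 2)), 2) = Add(-2, Mul(2, Pow(E, 2))))
Function('L')(u, z) = 16 (Function('L')(u, z) = Pow(-4, 2) = 16)
Mul(Mul(90, Function('b')(Add(Add(-4, 5), 6))), Function('L')(5, -1)) = Mul(Mul(90, Add(-2, Mul(2, Pow(Add(Add(-4, 5), 6), 2)))), 16) = Mul(Mul(90, Add(-2, Mul(2, Pow(Add(1, 6), 2)))), 16) = Mul(Mul(90, Add(-2, Mul(2, Pow(7, 2)))), 16) = Mul(Mul(90, Add(-2, Mul(2, 49))), 16) = Mul(Mul(90, Add(-2, 98)), 16) = Mul(Mul(90, 96), 16) = Mul(8640, 16) = 138240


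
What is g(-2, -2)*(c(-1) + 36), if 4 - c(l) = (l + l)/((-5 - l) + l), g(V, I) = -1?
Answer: -198/5 ≈ -39.600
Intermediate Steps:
c(l) = 4 + 2*l/5 (c(l) = 4 - (l + l)/((-5 - l) + l) = 4 - 2*l/(-5) = 4 - 2*l*(-1)/5 = 4 - (-2)*l/5 = 4 + 2*l/5)
g(-2, -2)*(c(-1) + 36) = -((4 + (⅖)*(-1)) + 36) = -((4 - ⅖) + 36) = -(18/5 + 36) = -1*198/5 = -198/5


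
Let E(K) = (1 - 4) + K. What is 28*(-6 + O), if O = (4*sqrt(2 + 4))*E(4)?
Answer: -168 + 112*sqrt(6) ≈ 106.34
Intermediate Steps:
E(K) = -3 + K
O = 4*sqrt(6) (O = (4*sqrt(2 + 4))*(-3 + 4) = (4*sqrt(6))*1 = 4*sqrt(6) ≈ 9.7980)
28*(-6 + O) = 28*(-6 + 4*sqrt(6)) = -168 + 112*sqrt(6)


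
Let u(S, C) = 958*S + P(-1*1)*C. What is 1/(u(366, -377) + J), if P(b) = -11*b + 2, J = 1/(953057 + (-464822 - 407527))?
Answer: 80708/27902934717 ≈ 2.8925e-6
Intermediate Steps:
J = 1/80708 (J = 1/(953057 - 872349) = 1/80708 ≈ 1.2390e-5)
P(b) = 2 - 11*b
u(S, C) = 13*C + 958*S (u(S, C) = 958*S + (2 - (-11))*C = 958*S + (2 - 11*(-1))*C = 958*S + (2 + 11)*C = 958*S + 13*C = 13*C + 958*S)
1/(u(366, -377) + J) = 1/((13*(-377) + 958*366) + 1/80708) = 1/((-4901 + 350628) + 1/80708) = 1/(345727 + 1/80708) = 1/(27902934717/80708) = 80708/27902934717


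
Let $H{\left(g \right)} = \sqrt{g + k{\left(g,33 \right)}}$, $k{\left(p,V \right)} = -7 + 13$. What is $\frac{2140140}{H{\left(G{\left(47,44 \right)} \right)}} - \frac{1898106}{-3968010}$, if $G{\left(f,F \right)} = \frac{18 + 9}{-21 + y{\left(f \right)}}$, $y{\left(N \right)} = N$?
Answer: $\frac{316351}{661335} + \frac{713380 \sqrt{4758}}{61} \approx 8.0668 \cdot 10^{5}$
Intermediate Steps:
$k{\left(p,V \right)} = 6$
$G{\left(f,F \right)} = \frac{27}{-21 + f}$ ($G{\left(f,F \right)} = \frac{18 + 9}{-21 + f} = \frac{27}{-21 + f}$)
$H{\left(g \right)} = \sqrt{6 + g}$ ($H{\left(g \right)} = \sqrt{g + 6} = \sqrt{6 + g}$)
$\frac{2140140}{H{\left(G{\left(47,44 \right)} \right)}} - \frac{1898106}{-3968010} = \frac{2140140}{\sqrt{6 + \frac{27}{-21 + 47}}} - \frac{1898106}{-3968010} = \frac{2140140}{\sqrt{6 + \frac{27}{26}}} - - \frac{316351}{661335} = \frac{2140140}{\sqrt{6 + 27 \cdot \frac{1}{26}}} + \frac{316351}{661335} = \frac{2140140}{\sqrt{6 + \frac{27}{26}}} + \frac{316351}{661335} = \frac{2140140}{\sqrt{\frac{183}{26}}} + \frac{316351}{661335} = \frac{2140140}{\frac{1}{26} \sqrt{4758}} + \frac{316351}{661335} = 2140140 \frac{\sqrt{4758}}{183} + \frac{316351}{661335} = \frac{713380 \sqrt{4758}}{61} + \frac{316351}{661335} = \frac{316351}{661335} + \frac{713380 \sqrt{4758}}{61}$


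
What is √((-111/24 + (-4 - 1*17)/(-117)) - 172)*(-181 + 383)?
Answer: 101*I*√4293978/78 ≈ 2683.2*I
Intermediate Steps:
√((-111/24 + (-4 - 1*17)/(-117)) - 172)*(-181 + 383) = √((-111*1/24 + (-4 - 17)*(-1/117)) - 172)*202 = √((-37/8 - 21*(-1/117)) - 172)*202 = √((-37/8 + 7/39) - 172)*202 = √(-1387/312 - 172)*202 = √(-55051/312)*202 = (I*√4293978/156)*202 = 101*I*√4293978/78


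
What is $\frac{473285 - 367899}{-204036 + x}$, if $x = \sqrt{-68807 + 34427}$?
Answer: $- \frac{1791878158}{3469226973} - \frac{52693 i \sqrt{955}}{3469226973} \approx -0.51651 - 0.00046938 i$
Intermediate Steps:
$x = 6 i \sqrt{955}$ ($x = \sqrt{-34380} = 6 i \sqrt{955} \approx 185.42 i$)
$\frac{473285 - 367899}{-204036 + x} = \frac{473285 - 367899}{-204036 + 6 i \sqrt{955}} = \frac{105386}{-204036 + 6 i \sqrt{955}}$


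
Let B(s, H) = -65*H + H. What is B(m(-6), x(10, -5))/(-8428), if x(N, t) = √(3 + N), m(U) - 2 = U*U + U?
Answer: 16*√13/2107 ≈ 0.027380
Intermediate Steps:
m(U) = 2 + U + U² (m(U) = 2 + (U*U + U) = 2 + (U² + U) = 2 + (U + U²) = 2 + U + U²)
B(s, H) = -64*H
B(m(-6), x(10, -5))/(-8428) = -64*√(3 + 10)/(-8428) = -64*√13*(-1/8428) = 16*√13/2107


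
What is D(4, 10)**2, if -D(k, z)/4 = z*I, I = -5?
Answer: 40000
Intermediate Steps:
D(k, z) = 20*z (D(k, z) = -4*z*(-5) = -(-20)*z = 20*z)
D(4, 10)**2 = (20*10)**2 = 200**2 = 40000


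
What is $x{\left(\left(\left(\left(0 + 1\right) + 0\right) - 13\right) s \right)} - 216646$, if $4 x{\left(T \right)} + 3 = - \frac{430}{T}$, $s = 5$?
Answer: $- \frac{5199479}{24} \approx -2.1665 \cdot 10^{5}$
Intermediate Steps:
$x{\left(T \right)} = - \frac{3}{4} - \frac{215}{2 T}$ ($x{\left(T \right)} = - \frac{3}{4} + \frac{\left(-430\right) \frac{1}{T}}{4} = - \frac{3}{4} - \frac{215}{2 T}$)
$x{\left(\left(\left(\left(0 + 1\right) + 0\right) - 13\right) s \right)} - 216646 = \frac{-430 - 3 \left(\left(\left(0 + 1\right) + 0\right) - 13\right) 5}{4 \left(\left(\left(0 + 1\right) + 0\right) - 13\right) 5} - 216646 = \frac{-430 - 3 \left(\left(1 + 0\right) - 13\right) 5}{4 \left(\left(1 + 0\right) - 13\right) 5} - 216646 = \frac{-430 - 3 \left(1 - 13\right) 5}{4 \left(1 - 13\right) 5} - 216646 = \frac{-430 - 3 \left(\left(-12\right) 5\right)}{4 \left(\left(-12\right) 5\right)} - 216646 = \frac{-430 - -180}{4 \left(-60\right)} - 216646 = \frac{1}{4} \left(- \frac{1}{60}\right) \left(-430 + 180\right) - 216646 = \frac{1}{4} \left(- \frac{1}{60}\right) \left(-250\right) - 216646 = \frac{25}{24} - 216646 = - \frac{5199479}{24}$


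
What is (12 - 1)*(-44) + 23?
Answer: -461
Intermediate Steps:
(12 - 1)*(-44) + 23 = 11*(-44) + 23 = -484 + 23 = -461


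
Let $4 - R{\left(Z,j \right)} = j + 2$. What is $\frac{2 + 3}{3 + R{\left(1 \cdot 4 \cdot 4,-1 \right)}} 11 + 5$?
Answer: $\frac{85}{6} \approx 14.167$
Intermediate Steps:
$R{\left(Z,j \right)} = 2 - j$ ($R{\left(Z,j \right)} = 4 - \left(j + 2\right) = 4 - \left(2 + j\right) = 2 - j$)
$\frac{2 + 3}{3 + R{\left(1 \cdot 4 \cdot 4,-1 \right)}} 11 + 5 = \frac{2 + 3}{3 + \left(2 - -1\right)} 11 + 5 = \frac{5}{3 + \left(2 + 1\right)} 11 + 5 = \frac{5}{3 + 3} \cdot 11 + 5 = \frac{5}{6} \cdot 11 + 5 = \frac{55}{6} + 5 = \frac{85}{6}$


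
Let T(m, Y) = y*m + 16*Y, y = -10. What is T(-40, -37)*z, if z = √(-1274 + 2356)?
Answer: -192*√1082 ≈ -6315.6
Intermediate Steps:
T(m, Y) = -10*m + 16*Y
z = √1082 ≈ 32.894
T(-40, -37)*z = (-10*(-40) + 16*(-37))*√1082 = (400 - 592)*√1082 = -192*√1082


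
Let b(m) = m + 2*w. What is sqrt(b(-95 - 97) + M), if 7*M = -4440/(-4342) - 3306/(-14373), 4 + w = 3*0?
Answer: I*sqrt(1059276470787351726)/72808827 ≈ 14.136*I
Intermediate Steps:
w = -4 (w = -4 + 3*0 = -4 + 0 = -4)
b(m) = -8 + m (b(m) = m + 2*(-4) = m - 8 = -8 + m)
M = 13028462/72808827 (M = (-4440/(-4342) - 3306/(-14373))/7 = (-4440*(-1/4342) - 3306*(-1/14373))/7 = (2220/2171 + 1102/4791)/7 = (1/7)*(13028462/10401261) = 13028462/72808827 ≈ 0.17894)
sqrt(b(-95 - 97) + M) = sqrt((-8 + (-95 - 97)) + 13028462/72808827) = sqrt((-8 - 192) + 13028462/72808827) = sqrt(-200 + 13028462/72808827) = sqrt(-14548736938/72808827) = I*sqrt(1059276470787351726)/72808827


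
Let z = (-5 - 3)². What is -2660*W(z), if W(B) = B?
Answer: -170240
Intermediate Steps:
z = 64 (z = (-8)² = 64)
-2660*W(z) = -2660*64 = -170240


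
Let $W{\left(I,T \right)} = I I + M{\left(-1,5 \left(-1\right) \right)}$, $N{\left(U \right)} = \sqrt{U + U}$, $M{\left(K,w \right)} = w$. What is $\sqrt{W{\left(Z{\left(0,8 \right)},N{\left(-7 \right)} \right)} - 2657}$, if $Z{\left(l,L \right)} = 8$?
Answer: $i \sqrt{2598} \approx 50.971 i$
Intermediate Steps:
$N{\left(U \right)} = \sqrt{2} \sqrt{U}$ ($N{\left(U \right)} = \sqrt{2 U} = \sqrt{2} \sqrt{U}$)
$W{\left(I,T \right)} = -5 + I^{2}$ ($W{\left(I,T \right)} = I I + 5 \left(-1\right) = I^{2} - 5 = -5 + I^{2}$)
$\sqrt{W{\left(Z{\left(0,8 \right)},N{\left(-7 \right)} \right)} - 2657} = \sqrt{\left(-5 + 8^{2}\right) - 2657} = \sqrt{\left(-5 + 64\right) - 2657} = \sqrt{59 - 2657} = \sqrt{-2598} = i \sqrt{2598}$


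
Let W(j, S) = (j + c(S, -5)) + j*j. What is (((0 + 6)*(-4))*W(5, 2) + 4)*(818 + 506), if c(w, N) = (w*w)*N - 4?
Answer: -185360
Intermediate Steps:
c(w, N) = -4 + N*w**2 (c(w, N) = w**2*N - 4 = N*w**2 - 4 = -4 + N*w**2)
W(j, S) = -4 + j + j**2 - 5*S**2 (W(j, S) = (j + (-4 - 5*S**2)) + j*j = (-4 + j - 5*S**2) + j**2 = -4 + j + j**2 - 5*S**2)
(((0 + 6)*(-4))*W(5, 2) + 4)*(818 + 506) = (((0 + 6)*(-4))*(-4 + 5 + 5**2 - 5*2**2) + 4)*(818 + 506) = ((6*(-4))*(-4 + 5 + 25 - 5*4) + 4)*1324 = (-24*(-4 + 5 + 25 - 20) + 4)*1324 = (-24*6 + 4)*1324 = (-144 + 4)*1324 = -140*1324 = -185360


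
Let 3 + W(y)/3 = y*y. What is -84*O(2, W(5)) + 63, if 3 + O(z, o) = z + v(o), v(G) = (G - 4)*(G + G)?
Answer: -687309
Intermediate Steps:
W(y) = -9 + 3*y² (W(y) = -9 + 3*(y*y) = -9 + 3*y²)
v(G) = 2*G*(-4 + G) (v(G) = (-4 + G)*(2*G) = 2*G*(-4 + G))
O(z, o) = -3 + z + 2*o*(-4 + o) (O(z, o) = -3 + (z + 2*o*(-4 + o)) = -3 + z + 2*o*(-4 + o))
-84*O(2, W(5)) + 63 = -84*(-3 + 2 + 2*(-9 + 3*5²)*(-4 + (-9 + 3*5²))) + 63 = -84*(-3 + 2 + 2*(-9 + 3*25)*(-4 + (-9 + 3*25))) + 63 = -84*(-3 + 2 + 2*(-9 + 75)*(-4 + (-9 + 75))) + 63 = -84*(-3 + 2 + 2*66*(-4 + 66)) + 63 = -84*(-3 + 2 + 2*66*62) + 63 = -84*(-3 + 2 + 8184) + 63 = -84*8183 + 63 = -687372 + 63 = -687309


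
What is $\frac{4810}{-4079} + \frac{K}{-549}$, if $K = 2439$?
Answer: $- \frac{1398819}{248819} \approx -5.6218$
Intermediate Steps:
$\frac{4810}{-4079} + \frac{K}{-549} = \frac{4810}{-4079} + \frac{2439}{-549} = 4810 \left(- \frac{1}{4079}\right) + 2439 \left(- \frac{1}{549}\right) = - \frac{4810}{4079} - \frac{271}{61} = - \frac{1398819}{248819}$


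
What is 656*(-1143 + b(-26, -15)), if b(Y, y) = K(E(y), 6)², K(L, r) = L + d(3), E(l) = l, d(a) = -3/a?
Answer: -581872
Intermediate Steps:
K(L, r) = -1 + L (K(L, r) = L - 3/3 = L - 3*⅓ = L - 1 = -1 + L)
b(Y, y) = (-1 + y)²
656*(-1143 + b(-26, -15)) = 656*(-1143 + (-1 - 15)²) = 656*(-1143 + (-16)²) = 656*(-1143 + 256) = 656*(-887) = -581872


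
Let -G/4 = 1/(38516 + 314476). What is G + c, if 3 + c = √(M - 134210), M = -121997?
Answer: -264745/88248 + I*√256207 ≈ -3.0 + 506.17*I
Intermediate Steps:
c = -3 + I*√256207 (c = -3 + √(-121997 - 134210) = -3 + √(-256207) = -3 + I*√256207 ≈ -3.0 + 506.17*I)
G = -1/88248 (G = -4/(38516 + 314476) = -4/352992 = -4*1/352992 = -1/88248 ≈ -1.1332e-5)
G + c = -1/88248 + (-3 + I*√256207) = -264745/88248 + I*√256207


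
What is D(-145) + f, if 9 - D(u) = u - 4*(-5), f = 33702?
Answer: 33836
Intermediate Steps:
D(u) = -11 - u (D(u) = 9 - (u - 4*(-5)) = 9 - (u + 20) = 9 - (20 + u) = 9 + (-20 - u) = -11 - u)
D(-145) + f = (-11 - 1*(-145)) + 33702 = (-11 + 145) + 33702 = 134 + 33702 = 33836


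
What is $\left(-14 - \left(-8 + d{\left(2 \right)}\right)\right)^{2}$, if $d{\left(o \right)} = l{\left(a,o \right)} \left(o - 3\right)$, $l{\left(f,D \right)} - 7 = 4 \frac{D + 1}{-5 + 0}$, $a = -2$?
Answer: $\frac{49}{25} \approx 1.96$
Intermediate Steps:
$l{\left(f,D \right)} = \frac{31}{5} - \frac{4 D}{5}$ ($l{\left(f,D \right)} = 7 + 4 \frac{D + 1}{-5 + 0} = 7 + 4 \frac{1 + D}{-5} = 7 + 4 \left(1 + D\right) \left(- \frac{1}{5}\right) = 7 + 4 \left(- \frac{1}{5} - \frac{D}{5}\right) = 7 - \left(\frac{4}{5} + \frac{4 D}{5}\right) = \frac{31}{5} - \frac{4 D}{5}$)
$d{\left(o \right)} = \left(-3 + o\right) \left(\frac{31}{5} - \frac{4 o}{5}\right)$ ($d{\left(o \right)} = \left(\frac{31}{5} - \frac{4 o}{5}\right) \left(o - 3\right) = \left(\frac{31}{5} - \frac{4 o}{5}\right) \left(-3 + o\right) = \left(-3 + o\right) \left(\frac{31}{5} - \frac{4 o}{5}\right)$)
$\left(-14 - \left(-8 + d{\left(2 \right)}\right)\right)^{2} = \left(-14 + \left(\left(5 + 3\right) - - \frac{\left(-31 + 4 \cdot 2\right) \left(-3 + 2\right)}{5}\right)\right)^{2} = \left(-14 + \left(8 - \left(- \frac{1}{5}\right) \left(-31 + 8\right) \left(-1\right)\right)\right)^{2} = \left(-14 + \left(8 - \left(- \frac{1}{5}\right) \left(-23\right) \left(-1\right)\right)\right)^{2} = \left(-14 + \left(8 - - \frac{23}{5}\right)\right)^{2} = \left(-14 + \left(8 + \frac{23}{5}\right)\right)^{2} = \left(-14 + \frac{63}{5}\right)^{2} = \left(- \frac{7}{5}\right)^{2} = \frac{49}{25}$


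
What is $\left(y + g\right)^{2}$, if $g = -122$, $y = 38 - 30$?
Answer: $12996$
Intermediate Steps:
$y = 8$ ($y = 38 - 30 = 8$)
$\left(y + g\right)^{2} = \left(8 - 122\right)^{2} = \left(-114\right)^{2} = 12996$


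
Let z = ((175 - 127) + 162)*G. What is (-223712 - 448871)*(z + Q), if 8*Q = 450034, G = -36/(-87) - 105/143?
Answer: -626866954396037/16588 ≈ -3.7790e+10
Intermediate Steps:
G = -1329/4147 (G = -36*(-1/87) - 105*1/143 = 12/29 - 105/143 = -1329/4147 ≈ -0.32047)
Q = 225017/4 (Q = (1/8)*450034 = 225017/4 ≈ 56254.)
z = -279090/4147 (z = ((175 - 127) + 162)*(-1329/4147) = (48 + 162)*(-1329/4147) = 210*(-1329/4147) = -279090/4147 ≈ -67.299)
(-223712 - 448871)*(z + Q) = (-223712 - 448871)*(-279090/4147 + 225017/4) = -672583*932029139/16588 = -626866954396037/16588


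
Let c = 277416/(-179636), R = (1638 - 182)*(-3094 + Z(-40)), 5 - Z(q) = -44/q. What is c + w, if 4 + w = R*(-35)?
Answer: 7071887164874/44909 ≈ 1.5747e+8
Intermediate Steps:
Z(q) = 5 + 44/q (Z(q) = 5 - (-44)/q = 5 + 44/q)
R = -22495928/5 (R = (1638 - 182)*(-3094 + (5 + 44/(-40))) = 1456*(-3094 + (5 + 44*(-1/40))) = 1456*(-3094 + (5 - 11/10)) = 1456*(-3094 + 39/10) = 1456*(-30901/10) = -22495928/5 ≈ -4.4992e+6)
c = -69354/44909 (c = 277416*(-1/179636) = -69354/44909 ≈ -1.5443)
w = 157471492 (w = -4 - 22495928/5*(-35) = -4 + 157471496 = 157471492)
c + w = -69354/44909 + 157471492 = 7071887164874/44909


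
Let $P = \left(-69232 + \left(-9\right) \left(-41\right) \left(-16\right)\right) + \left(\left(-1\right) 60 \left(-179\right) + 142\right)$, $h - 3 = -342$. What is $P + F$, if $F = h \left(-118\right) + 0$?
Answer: $-24252$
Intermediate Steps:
$h = -339$ ($h = 3 - 342 = -339$)
$F = 40002$ ($F = \left(-339\right) \left(-118\right) + 0 = 40002 + 0 = 40002$)
$P = -64254$ ($P = \left(-69232 + 369 \left(-16\right)\right) + \left(\left(-60\right) \left(-179\right) + 142\right) = \left(-69232 - 5904\right) + \left(10740 + 142\right) = -75136 + 10882 = -64254$)
$P + F = -64254 + 40002 = -24252$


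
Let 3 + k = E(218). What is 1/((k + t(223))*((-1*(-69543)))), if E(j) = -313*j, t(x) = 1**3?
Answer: -1/4745336148 ≈ -2.1073e-10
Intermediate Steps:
t(x) = 1
k = -68237 (k = -3 - 313*218 = -3 - 68234 = -68237)
1/((k + t(223))*((-1*(-69543)))) = 1/((-68237 + 1)*((-1*(-69543)))) = 1/(-68236*69543) = -1/68236*1/69543 = -1/4745336148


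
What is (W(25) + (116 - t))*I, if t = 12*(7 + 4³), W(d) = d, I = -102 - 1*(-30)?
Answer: 51192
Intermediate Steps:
I = -72 (I = -102 + 30 = -72)
t = 852 (t = 12*(7 + 64) = 12*71 = 852)
(W(25) + (116 - t))*I = (25 + (116 - 1*852))*(-72) = (25 + (116 - 852))*(-72) = (25 - 736)*(-72) = -711*(-72) = 51192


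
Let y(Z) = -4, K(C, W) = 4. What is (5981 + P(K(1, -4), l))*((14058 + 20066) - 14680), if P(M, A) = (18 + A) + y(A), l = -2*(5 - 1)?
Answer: 116411228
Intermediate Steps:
l = -8 (l = -2*4 = -8)
P(M, A) = 14 + A (P(M, A) = (18 + A) - 4 = 14 + A)
(5981 + P(K(1, -4), l))*((14058 + 20066) - 14680) = (5981 + (14 - 8))*((14058 + 20066) - 14680) = (5981 + 6)*(34124 - 14680) = 5987*19444 = 116411228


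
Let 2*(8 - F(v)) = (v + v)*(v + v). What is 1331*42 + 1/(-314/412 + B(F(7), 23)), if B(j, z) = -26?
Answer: 308187520/5513 ≈ 55902.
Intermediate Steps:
F(v) = 8 - 2*v² (F(v) = 8 - (v + v)*(v + v)/2 = 8 - 2*v*2*v/2 = 8 - 2*v²)
1331*42 + 1/(-314/412 + B(F(7), 23)) = 1331*42 + 1/(-314/412 - 26) = 55902 + 1/(-314*1/412 - 26) = 55902 + 1/(-157/206 - 26) = 55902 + 1/(-5513/206) = 55902 - 206/5513 = 308187520/5513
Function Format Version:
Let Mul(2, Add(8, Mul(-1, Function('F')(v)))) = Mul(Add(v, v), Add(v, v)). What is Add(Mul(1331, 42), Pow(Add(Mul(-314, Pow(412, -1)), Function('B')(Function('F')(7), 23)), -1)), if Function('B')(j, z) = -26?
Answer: Rational(308187520, 5513) ≈ 55902.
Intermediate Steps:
Function('F')(v) = Add(8, Mul(-2, Pow(v, 2))) (Function('F')(v) = Add(8, Mul(Rational(-1, 2), Mul(Add(v, v), Add(v, v)))) = Add(8, Mul(Rational(-1, 2), Mul(Mul(2, v), Mul(2, v)))) = Add(8, Mul(Rational(-1, 2), Mul(4, Pow(v, 2)))) = Add(8, Mul(-2, Pow(v, 2))))
Add(Mul(1331, 42), Pow(Add(Mul(-314, Pow(412, -1)), Function('B')(Function('F')(7), 23)), -1)) = Add(Mul(1331, 42), Pow(Add(Mul(-314, Pow(412, -1)), -26), -1)) = Add(55902, Pow(Add(Mul(-314, Rational(1, 412)), -26), -1)) = Add(55902, Pow(Add(Rational(-157, 206), -26), -1)) = Add(55902, Pow(Rational(-5513, 206), -1)) = Add(55902, Rational(-206, 5513)) = Rational(308187520, 5513)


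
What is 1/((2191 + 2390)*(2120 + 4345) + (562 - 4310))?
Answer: 1/29612417 ≈ 3.3770e-8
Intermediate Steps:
1/((2191 + 2390)*(2120 + 4345) + (562 - 4310)) = 1/(4581*6465 - 3748) = 1/(29616165 - 3748) = 1/29612417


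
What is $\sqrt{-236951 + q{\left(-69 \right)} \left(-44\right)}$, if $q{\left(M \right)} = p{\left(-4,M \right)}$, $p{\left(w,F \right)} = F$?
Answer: $i \sqrt{233915} \approx 483.65 i$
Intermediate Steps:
$q{\left(M \right)} = M$
$\sqrt{-236951 + q{\left(-69 \right)} \left(-44\right)} = \sqrt{-236951 - -3036} = \sqrt{-236951 + 3036} = \sqrt{-233915} = i \sqrt{233915}$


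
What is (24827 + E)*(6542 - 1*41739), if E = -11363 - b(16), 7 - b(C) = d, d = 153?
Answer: -479031170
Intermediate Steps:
b(C) = -146 (b(C) = 7 - 1*153 = 7 - 153 = -146)
E = -11217 (E = -11363 - 1*(-146) = -11363 + 146 = -11217)
(24827 + E)*(6542 - 1*41739) = (24827 - 11217)*(6542 - 1*41739) = 13610*(6542 - 41739) = 13610*(-35197) = -479031170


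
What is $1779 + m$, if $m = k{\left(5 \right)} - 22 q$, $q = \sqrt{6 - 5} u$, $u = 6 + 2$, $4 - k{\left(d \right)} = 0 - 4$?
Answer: $1611$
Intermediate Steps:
$k{\left(d \right)} = 8$ ($k{\left(d \right)} = 4 - \left(0 - 4\right) = 4 - -4 = 4 + 4 = 8$)
$u = 8$
$q = 8$ ($q = \sqrt{6 - 5} \cdot 8 = \sqrt{1} \cdot 8 = 1 \cdot 8 = 8$)
$m = -168$ ($m = 8 - 176 = -168$)
$1779 + m = 1779 - 168 = 1611$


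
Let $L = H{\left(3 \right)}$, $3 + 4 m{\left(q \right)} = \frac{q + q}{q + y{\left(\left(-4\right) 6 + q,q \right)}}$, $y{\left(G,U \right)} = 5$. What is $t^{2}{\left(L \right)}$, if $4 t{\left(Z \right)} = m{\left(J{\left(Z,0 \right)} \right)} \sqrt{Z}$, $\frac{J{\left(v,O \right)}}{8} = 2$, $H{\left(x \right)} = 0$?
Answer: $0$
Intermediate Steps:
$J{\left(v,O \right)} = 16$ ($J{\left(v,O \right)} = 8 \cdot 2 = 16$)
$m{\left(q \right)} = - \frac{3}{4} + \frac{q}{2 \left(5 + q\right)}$ ($m{\left(q \right)} = - \frac{3}{4} + \frac{\left(q + q\right) \frac{1}{q + 5}}{4} = - \frac{3}{4} + \frac{2 q \frac{1}{5 + q}}{4} = - \frac{3}{4} + \frac{q}{2 \left(5 + q\right)}$)
$L = 0$
$t{\left(Z \right)} = - \frac{31 \sqrt{Z}}{336}$ ($t{\left(Z \right)} = \frac{\frac{-15 - 16}{4 \left(5 + 16\right)} \sqrt{Z}}{4} = \frac{\frac{-15 - 16}{4 \cdot 21} \sqrt{Z}}{4} = \frac{\frac{1}{4} \cdot \frac{1}{21} \left(-31\right) \sqrt{Z}}{4} = \frac{\left(- \frac{31}{84}\right) \sqrt{Z}}{4} = - \frac{31 \sqrt{Z}}{336}$)
$t^{2}{\left(L \right)} = \left(- \frac{31 \sqrt{0}}{336}\right)^{2} = \left(\left(- \frac{31}{336}\right) 0\right)^{2} = 0^{2} = 0$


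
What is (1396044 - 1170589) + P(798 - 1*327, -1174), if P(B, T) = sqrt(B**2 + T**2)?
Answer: 225455 + sqrt(1600117) ≈ 2.2672e+5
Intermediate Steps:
(1396044 - 1170589) + P(798 - 1*327, -1174) = (1396044 - 1170589) + sqrt((798 - 1*327)**2 + (-1174)**2) = 225455 + sqrt((798 - 327)**2 + 1378276) = 225455 + sqrt(471**2 + 1378276) = 225455 + sqrt(221841 + 1378276) = 225455 + sqrt(1600117)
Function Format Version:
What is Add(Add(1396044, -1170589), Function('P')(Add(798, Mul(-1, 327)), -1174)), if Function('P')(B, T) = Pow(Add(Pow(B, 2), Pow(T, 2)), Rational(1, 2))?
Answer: Add(225455, Pow(1600117, Rational(1, 2))) ≈ 2.2672e+5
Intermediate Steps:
Add(Add(1396044, -1170589), Function('P')(Add(798, Mul(-1, 327)), -1174)) = Add(Add(1396044, -1170589), Pow(Add(Pow(Add(798, Mul(-1, 327)), 2), Pow(-1174, 2)), Rational(1, 2))) = Add(225455, Pow(Add(Pow(Add(798, -327), 2), 1378276), Rational(1, 2))) = Add(225455, Pow(Add(Pow(471, 2), 1378276), Rational(1, 2))) = Add(225455, Pow(Add(221841, 1378276), Rational(1, 2))) = Add(225455, Pow(1600117, Rational(1, 2)))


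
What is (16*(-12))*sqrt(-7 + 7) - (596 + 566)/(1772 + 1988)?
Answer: -581/1880 ≈ -0.30904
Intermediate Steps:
(16*(-12))*sqrt(-7 + 7) - (596 + 566)/(1772 + 1988) = -192*sqrt(0) - 1162/3760 = -192*0 - 1162/3760 = 0 - 1*581/1880 = 0 - 581/1880 = -581/1880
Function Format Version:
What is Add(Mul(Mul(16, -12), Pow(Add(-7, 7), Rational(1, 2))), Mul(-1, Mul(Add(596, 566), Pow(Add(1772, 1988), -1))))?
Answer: Rational(-581, 1880) ≈ -0.30904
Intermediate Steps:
Add(Mul(Mul(16, -12), Pow(Add(-7, 7), Rational(1, 2))), Mul(-1, Mul(Add(596, 566), Pow(Add(1772, 1988), -1)))) = Add(Mul(-192, Pow(0, Rational(1, 2))), Mul(-1, Mul(1162, Pow(3760, -1)))) = Add(Mul(-192, 0), Mul(-1, Mul(1162, Rational(1, 3760)))) = Add(0, Mul(-1, Rational(581, 1880))) = Add(0, Rational(-581, 1880)) = Rational(-581, 1880)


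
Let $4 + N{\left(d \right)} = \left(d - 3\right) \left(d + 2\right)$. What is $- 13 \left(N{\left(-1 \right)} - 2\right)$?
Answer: $130$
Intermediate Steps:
$N{\left(d \right)} = -4 + \left(-3 + d\right) \left(2 + d\right)$ ($N{\left(d \right)} = -4 + \left(d - 3\right) \left(d + 2\right) = -4 + \left(-3 + d\right) \left(2 + d\right)$)
$- 13 \left(N{\left(-1 \right)} - 2\right) = - 13 \left(\left(-10 + \left(-1\right)^{2} - -1\right) - 2\right) = - 13 \left(\left(-10 + 1 + 1\right) - 2\right) = - 13 \left(-8 - 2\right) = \left(-13\right) \left(-10\right) = 130$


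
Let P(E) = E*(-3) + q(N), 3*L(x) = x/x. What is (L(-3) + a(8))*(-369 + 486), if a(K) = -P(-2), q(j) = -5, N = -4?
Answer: -78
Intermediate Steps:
L(x) = ⅓ (L(x) = (x/x)/3 = (⅓)*1 = ⅓)
P(E) = -5 - 3*E (P(E) = E*(-3) - 5 = -3*E - 5 = -5 - 3*E)
a(K) = -1 (a(K) = -(-5 - 3*(-2)) = -(-5 + 6) = -1*1 = -1)
(L(-3) + a(8))*(-369 + 486) = (⅓ - 1)*(-369 + 486) = -⅔*117 = -78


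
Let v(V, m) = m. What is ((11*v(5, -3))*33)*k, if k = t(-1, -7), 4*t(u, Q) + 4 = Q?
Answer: 11979/4 ≈ 2994.8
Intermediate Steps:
t(u, Q) = -1 + Q/4
k = -11/4 (k = -1 + (¼)*(-7) = -1 - 7/4 = -11/4 ≈ -2.7500)
((11*v(5, -3))*33)*k = ((11*(-3))*33)*(-11/4) = -33*33*(-11/4) = -1089*(-11/4) = 11979/4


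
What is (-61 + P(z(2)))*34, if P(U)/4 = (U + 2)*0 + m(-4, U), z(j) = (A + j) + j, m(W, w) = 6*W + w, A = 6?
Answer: -3978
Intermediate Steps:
m(W, w) = w + 6*W
z(j) = 6 + 2*j (z(j) = (6 + j) + j = 6 + 2*j)
P(U) = -96 + 4*U (P(U) = 4*((U + 2)*0 + (U + 6*(-4))) = 4*((2 + U)*0 + (U - 24)) = 4*(0 + (-24 + U)) = 4*(-24 + U) = -96 + 4*U)
(-61 + P(z(2)))*34 = (-61 + (-96 + 4*(6 + 2*2)))*34 = (-61 + (-96 + 4*(6 + 4)))*34 = (-61 + (-96 + 4*10))*34 = (-61 + (-96 + 40))*34 = (-61 - 56)*34 = -117*34 = -3978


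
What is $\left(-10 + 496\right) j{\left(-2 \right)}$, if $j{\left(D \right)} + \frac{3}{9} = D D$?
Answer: $1782$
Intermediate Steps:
$j{\left(D \right)} = - \frac{1}{3} + D^{2}$ ($j{\left(D \right)} = - \frac{1}{3} + D D = - \frac{1}{3} + D^{2}$)
$\left(-10 + 496\right) j{\left(-2 \right)} = \left(-10 + 496\right) \left(- \frac{1}{3} + \left(-2\right)^{2}\right) = 486 \left(- \frac{1}{3} + 4\right) = 486 \cdot \frac{11}{3} = 1782$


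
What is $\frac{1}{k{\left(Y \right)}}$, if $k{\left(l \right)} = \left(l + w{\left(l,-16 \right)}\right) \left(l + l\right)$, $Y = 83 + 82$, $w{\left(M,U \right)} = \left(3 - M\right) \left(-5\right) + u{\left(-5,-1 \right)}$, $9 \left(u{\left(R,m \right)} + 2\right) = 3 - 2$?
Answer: $\frac{3}{963380} \approx 3.114 \cdot 10^{-6}$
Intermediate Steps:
$u{\left(R,m \right)} = - \frac{17}{9}$ ($u{\left(R,m \right)} = -2 + \frac{3 - 2}{9} = -2 + \frac{1}{9} \cdot 1 = -2 + \frac{1}{9} = - \frac{17}{9}$)
$w{\left(M,U \right)} = - \frac{152}{9} + 5 M$ ($w{\left(M,U \right)} = \left(3 - M\right) \left(-5\right) - \frac{17}{9} = \left(-15 + 5 M\right) - \frac{17}{9} = - \frac{152}{9} + 5 M$)
$Y = 165$
$k{\left(l \right)} = 2 l \left(- \frac{152}{9} + 6 l\right)$ ($k{\left(l \right)} = \left(l + \left(- \frac{152}{9} + 5 l\right)\right) \left(l + l\right) = \left(- \frac{152}{9} + 6 l\right) 2 l = 2 l \left(- \frac{152}{9} + 6 l\right)$)
$\frac{1}{k{\left(Y \right)}} = \frac{1}{\frac{4}{9} \cdot 165 \left(-76 + 27 \cdot 165\right)} = \frac{1}{\frac{4}{9} \cdot 165 \left(-76 + 4455\right)} = \frac{1}{\frac{4}{9} \cdot 165 \cdot 4379} = \frac{1}{\frac{963380}{3}} = \frac{3}{963380}$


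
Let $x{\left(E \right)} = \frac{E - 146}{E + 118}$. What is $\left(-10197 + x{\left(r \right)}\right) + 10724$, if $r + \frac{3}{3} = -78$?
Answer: $\frac{6776}{13} \approx 521.23$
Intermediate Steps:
$r = -79$ ($r = -1 - 78 = -79$)
$x{\left(E \right)} = \frac{-146 + E}{118 + E}$
$\left(-10197 + x{\left(r \right)}\right) + 10724 = \left(-10197 + \frac{-146 - 79}{118 - 79}\right) + 10724 = \left(-10197 + \frac{1}{39} \left(-225\right)\right) + 10724 = \left(-10197 - \frac{75}{13}\right) + 10724 = - \frac{132636}{13} + 10724 = \frac{6776}{13}$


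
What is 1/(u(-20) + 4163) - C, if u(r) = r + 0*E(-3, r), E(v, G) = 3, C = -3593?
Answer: 14885800/4143 ≈ 3593.0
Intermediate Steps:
u(r) = r (u(r) = r + 0*3 = r + 0 = r)
1/(u(-20) + 4163) - C = 1/(-20 + 4163) - 1*(-3593) = 1/4143 + 3593 = 14885800/4143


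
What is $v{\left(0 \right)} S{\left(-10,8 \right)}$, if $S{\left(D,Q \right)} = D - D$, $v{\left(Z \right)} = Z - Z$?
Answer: $0$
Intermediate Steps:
$v{\left(Z \right)} = 0$
$S{\left(D,Q \right)} = 0$
$v{\left(0 \right)} S{\left(-10,8 \right)} = 0 \cdot 0 = 0$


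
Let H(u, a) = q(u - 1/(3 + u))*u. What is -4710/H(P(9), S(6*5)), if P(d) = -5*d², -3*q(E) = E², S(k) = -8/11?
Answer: -35912/168832933 ≈ -0.00021271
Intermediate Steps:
S(k) = -8/11 (S(k) = -8*1/11 = -8/11)
q(E) = -E²/3
H(u, a) = -u*(u - 1/(3 + u))²/3 (H(u, a) = (-(u - 1/(3 + u))²/3)*u = -u*(u - 1/(3 + u))²/3)
-4710/H(P(9), S(6*5)) = -4710*(3 - 5*9²)²/(135*(-1 + (-5*9²)*(3 - 5*9²))²) = -4710*(3 - 5*81)²/(135*(-1 + (-5*81)*(3 - 5*81))²) = -4710*(3 - 405)²/(135*(-1 - 405*(3 - 405))²) = -4710*17956/(15*(-1 - 405*(-402))²) = -4710*17956/(15*(-1 + 162810)²) = -4710/((-⅓*(-405)*162809²*1/161604)) = -4710/((-⅓*(-405)*26506770481*1/161604)) = -4710/397601557215/17956 = -4710*17956/397601557215 = -35912/168832933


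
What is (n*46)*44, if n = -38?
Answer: -76912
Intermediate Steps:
(n*46)*44 = -38*46*44 = -1748*44 = -76912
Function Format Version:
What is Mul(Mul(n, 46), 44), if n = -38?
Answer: -76912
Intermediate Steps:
Mul(Mul(n, 46), 44) = Mul(Mul(-38, 46), 44) = Mul(-1748, 44) = -76912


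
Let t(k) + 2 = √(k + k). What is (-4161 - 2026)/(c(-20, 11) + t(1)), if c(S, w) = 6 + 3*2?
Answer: -30935/49 + 6187*√2/98 ≈ -542.04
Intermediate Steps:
c(S, w) = 12 (c(S, w) = 6 + 6 = 12)
t(k) = -2 + √2*√k (t(k) = -2 + √(k + k) = -2 + √(2*k) = -2 + √2*√k)
(-4161 - 2026)/(c(-20, 11) + t(1)) = (-4161 - 2026)/(12 + (-2 + √2*√1)) = -6187/(12 + (-2 + √2*1)) = -6187/(12 + (-2 + √2)) = -6187/(10 + √2)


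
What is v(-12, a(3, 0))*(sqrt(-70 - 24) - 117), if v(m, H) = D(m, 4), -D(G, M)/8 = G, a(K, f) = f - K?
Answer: -11232 + 96*I*sqrt(94) ≈ -11232.0 + 930.75*I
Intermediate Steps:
D(G, M) = -8*G
v(m, H) = -8*m
v(-12, a(3, 0))*(sqrt(-70 - 24) - 117) = (-8*(-12))*(sqrt(-70 - 24) - 117) = 96*(sqrt(-94) - 117) = 96*(I*sqrt(94) - 117) = 96*(-117 + I*sqrt(94)) = -11232 + 96*I*sqrt(94)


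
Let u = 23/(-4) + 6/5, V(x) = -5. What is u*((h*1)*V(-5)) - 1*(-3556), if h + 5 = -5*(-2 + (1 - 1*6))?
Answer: 8477/2 ≈ 4238.5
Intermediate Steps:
h = 30 (h = -5 - 5*(-2 + (1 - 1*6)) = -5 - 5*(-2 + (1 - 6)) = -5 - 5*(-2 - 5) = -5 - 5*(-7) = -5 + 35 = 30)
u = -91/20 (u = 23*(-1/4) + 6*(1/5) = -23/4 + 6/5 = -91/20 ≈ -4.5500)
u*((h*1)*V(-5)) - 1*(-3556) = -91*30*1*(-5)/20 - 1*(-3556) = -273*(-5)/2 + 3556 = -91/20*(-150) + 3556 = 1365/2 + 3556 = 8477/2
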